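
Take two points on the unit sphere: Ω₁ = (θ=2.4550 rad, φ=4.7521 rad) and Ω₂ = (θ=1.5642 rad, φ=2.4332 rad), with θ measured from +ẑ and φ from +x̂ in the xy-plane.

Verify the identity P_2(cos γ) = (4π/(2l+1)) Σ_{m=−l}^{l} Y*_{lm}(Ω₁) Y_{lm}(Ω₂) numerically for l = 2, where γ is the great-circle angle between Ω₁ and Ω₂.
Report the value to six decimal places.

Expand P_2 via completeness: Σ_{m} conj(Y_{2,m}) at Ω₁ times Y_{2,m} at Ω₂ —
  term(m=-2) = -0.004468-0.059788i   from Y*(Ω₁)=-0.154730-0.012315i, Y(Ω₂)=+0.059253+0.381686i
  term(m=-1) = +0.001313-0.001415i   from Y*(Ω₁)=-0.015037+0.378458i, Y(Ω₂)=-0.003870-0.003315i
  term(m=+0) = -0.079019+0.000000i   from Y*(Ω₁)=+0.250576-0.000000i, Y(Ω₂)=-0.315350+0.000000i
  term(m=+1) = +0.001313+0.001415i   from Y*(Ω₁)=+0.015037+0.378458i, Y(Ω₂)=+0.003870-0.003315i
  term(m=+2) = -0.004468+0.059788i   from Y*(Ω₁)=-0.154730+0.012315i, Y(Ω₂)=+0.059253-0.381686i
Total Σ_m = -0.085329+0.000000i. Multiply by 2.513274: -0.214455+0.000000i. P_2(cos γ) = -0.214455

-0.214455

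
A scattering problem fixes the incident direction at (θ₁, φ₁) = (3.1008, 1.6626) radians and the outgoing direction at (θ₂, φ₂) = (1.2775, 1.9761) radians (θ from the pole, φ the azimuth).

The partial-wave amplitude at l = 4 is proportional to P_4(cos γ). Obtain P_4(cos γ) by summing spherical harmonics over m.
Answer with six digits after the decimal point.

0.154935

Summing Y*_{l m}(θ₁,φ₁)·Y_{l m}(θ₂,φ₂) over m ∈ [−4, 4]; prefactor 4π/(2·4+1) = 1.396263:
  m=-4: Y*=0.00000 + 0.00000j  Y=-0.01873 - 0.37117j  product 0.00000 - 0.00000j
  m=-3: Y*=-0.00002 + 0.00008j  Y=0.29768 + 0.11031j  product -0.00002 + 0.00002j
  m=-2: Y*=-0.00328 - 0.00061j  Y=0.08765 - 0.09218j  product -0.00034 + 0.00025j
  m=-1: Y*=0.00705 - 0.07656j  Y=0.12467 + 0.29057j  product 0.02313 - 0.00750j
  m=+0: Y*=0.83926 + 0.00000j  Y=0.07796 + 0.00000j  product 0.06543 + 0.00000j
  m=+1: Y*=-0.00705 - 0.07656j  Y=-0.12467 + 0.29057j  product 0.02313 + 0.00750j
  m=+2: Y*=-0.00328 + 0.00061j  Y=0.08765 + 0.09218j  product -0.00034 - 0.00025j
  m=+3: Y*=0.00002 + 0.00008j  Y=-0.29768 + 0.11031j  product -0.00002 - 0.00002j
  m=+4: Y*=0.00000 - 0.00000j  Y=-0.01873 + 0.37117j  product 0.00000 + 0.00000j
Total Σ_m = 0.11096 + 0.00000j. Multiply by 1.396263: 0.15493 + 0.00000j. P_4(cos γ) = 0.154935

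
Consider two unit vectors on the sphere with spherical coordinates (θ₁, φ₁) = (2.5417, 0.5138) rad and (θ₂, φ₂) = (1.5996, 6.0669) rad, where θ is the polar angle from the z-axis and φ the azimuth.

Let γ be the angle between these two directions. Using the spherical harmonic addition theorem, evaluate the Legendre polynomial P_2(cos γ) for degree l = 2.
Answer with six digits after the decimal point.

Expand P_2 via completeness: Σ_{m} conj(Y_{2,m}) at Ω₁ times Y_{2,m} at Ω₂ —
  m=-2: Y*=0.06363 + 0.10539j  Y=0.35040 + 0.16179j  product 0.00525 + 0.04723j
  m=-1: Y*=-0.31351 - 0.17693j  Y=-0.02172 - 0.00477j  product 0.00597 + 0.00534j
  m=+0: Y*=0.32922 + 0.00000j  Y=-0.31461 + 0.00000j  product -0.10357 + 0.00000j
  m=+1: Y*=0.31351 - 0.17693j  Y=0.02172 - 0.00477j  product 0.00597 - 0.00534j
  m=+2: Y*=0.06363 - 0.10539j  Y=0.35040 - 0.16179j  product 0.00525 - 0.04723j
Accumulated sum -0.08115 + 0.00000j; after 4π/(2l+1) scaling, -0.20396 + 0.00000j ⇒ P_2 = -0.203955

-0.203955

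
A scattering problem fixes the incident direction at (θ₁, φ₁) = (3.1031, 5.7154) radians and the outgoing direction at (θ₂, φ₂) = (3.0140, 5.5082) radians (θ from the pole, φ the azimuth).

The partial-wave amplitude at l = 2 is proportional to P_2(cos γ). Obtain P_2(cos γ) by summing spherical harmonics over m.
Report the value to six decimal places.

0.987810

Addition theorem: P_2(cos γ) = (4π/5) Σ_m Y*_{lm}(Ω₁) Y_{lm}(Ω₂), m = −2…2:
  [-2]  conj(Y_{2,-2})(Ω₁) = (0.000241, -0.000519) ; Y_{2,-2}(Ω₂) = (0.000130, 0.006253) ; Δ = (0.000003, 0.000001)
  [-1]  conj(Y_{2,-1})(Ω₁) = (-0.025047, 0.015976) ; Y_{2,-1}(Ω₂) = (-0.069661, -0.068225) ; Δ = (0.002835, 0.000596)
  [+0]  conj(Y_{2,0})(Ω₁) = (0.629382, -0.000000) ; Y_{2,0}(Ω₂) = (0.615463, 0.000000) ; Δ = (0.387361, 0.000000)
  [+1]  conj(Y_{2,1})(Ω₁) = (0.025047, 0.015976) ; Y_{2,1}(Ω₂) = (0.069661, -0.068225) ; Δ = (0.002835, -0.000596)
  [+2]  conj(Y_{2,2})(Ω₁) = (0.000241, 0.000519) ; Y_{2,2}(Ω₂) = (0.000130, -0.006253) ; Δ = (0.000003, -0.000001)
Σ over m = (0.393037, -0.000000); ×(4π/5) → (0.987810, -0.000000). Real part: 0.987810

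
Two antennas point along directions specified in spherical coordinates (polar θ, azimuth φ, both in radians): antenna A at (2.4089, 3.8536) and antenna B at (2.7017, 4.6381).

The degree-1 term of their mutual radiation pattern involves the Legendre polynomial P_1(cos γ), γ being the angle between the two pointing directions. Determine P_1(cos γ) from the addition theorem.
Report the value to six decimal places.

0.874194

Addition theorem: P_1(cos γ) = (4π/3) Σ_m Y*_{lm}(Ω₁) Y_{lm}(Ω₂), m = −1…1:
  [-1]  conj(Y_{1,-1})(Ω₁) = -0.174949-0.150985i ; Y_{1,-1}(Ω₂) = -0.010920+0.146720i ; Δ = +0.024063-0.024020i
  [+0]  conj(Y_{1,0})(Ω₁) = -0.363215-0.000000i ; Y_{1,0}(Ω₂) = -0.442086+0.000000i ; Δ = +0.160573+0.000000i
  [+1]  conj(Y_{1,1})(Ω₁) = +0.174949-0.150985i ; Y_{1,1}(Ω₂) = +0.010920+0.146720i ; Δ = +0.024063+0.024020i
Accumulated sum +0.208698+0.000000i; after 4π/(2l+1) scaling, +0.874194+0.000000i ⇒ P_1 = 0.874194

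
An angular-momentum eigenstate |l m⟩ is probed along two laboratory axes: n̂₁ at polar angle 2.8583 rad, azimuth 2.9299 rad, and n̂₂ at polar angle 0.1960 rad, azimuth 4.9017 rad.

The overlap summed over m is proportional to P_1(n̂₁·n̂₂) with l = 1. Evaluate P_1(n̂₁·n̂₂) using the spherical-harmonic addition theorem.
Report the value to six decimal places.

Summing Y*_{l m}(θ₁,φ₁)·Y_{l m}(θ₂,φ₂) over m ∈ [−1, 1]; prefactor 4π/(2·1+1) = 4.188790:
  m=-1: -0.094416+0.020291i × +0.012662+0.066082i = -0.002536-0.005982i  (running Σ = -0.002536-0.005982i)
  m=0: -0.469127-0.000000i × +0.479247+0.000000i = -0.224828-0.000000i  (running Σ = -0.227364-0.005982i)
  m=1: +0.094416+0.020291i × -0.012662+0.066082i = -0.002536+0.005982i  (running Σ = -0.229901+0.000000i)
Accumulated sum -0.229901+0.000000i; after 4π/(2l+1) scaling, -0.963005+0.000000i ⇒ P_1 = -0.963005

-0.963005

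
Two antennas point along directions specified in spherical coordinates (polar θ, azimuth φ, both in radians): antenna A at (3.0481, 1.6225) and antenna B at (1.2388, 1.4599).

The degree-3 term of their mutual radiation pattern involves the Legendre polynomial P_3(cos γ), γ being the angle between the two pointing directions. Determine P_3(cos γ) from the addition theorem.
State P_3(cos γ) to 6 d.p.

0.322665

Term-by-term m-sum for l=3 (normalisation 4π/7 = 1.795196):
  m=-3: (0.000052, -0.000335) × (-0.115134, 0.333208) = (0.000106, 0.000056)  (running Σ = (0.000106, 0.000056))
  m=-2: (0.008821, 0.000915) × (-0.290419, -0.065490) = (-0.002502, -0.000844)  (running Σ = (-0.002396, -0.000787))
  m=-1: (-0.006169, 0.119210) × (-0.015853, 0.142367) = (-0.016874, -0.002768)  (running Σ = (-0.019270, -0.003556))
  m=0: (-0.726902, -0.000000) × (-0.300285, 0.000000) = (0.218278, 0.000000)  (running Σ = (0.199008, -0.003556))
  m=1: (0.006169, 0.119210) × (0.015853, 0.142367) = (-0.016874, 0.002768)  (running Σ = (0.182134, -0.000787))
  m=2: (0.008821, -0.000915) × (-0.290419, 0.065490) = (-0.002502, 0.000844)  (running Σ = (0.179632, 0.000056))
  m=3: (-0.000052, -0.000335) × (0.115134, 0.333208) = (0.000106, -0.000056)  (running Σ = (0.179738, 0.000000))
Total Σ_m = (0.179738, 0.000000). Multiply by 1.795196: (0.322665, 0.000000). P_3(cos γ) = 0.322665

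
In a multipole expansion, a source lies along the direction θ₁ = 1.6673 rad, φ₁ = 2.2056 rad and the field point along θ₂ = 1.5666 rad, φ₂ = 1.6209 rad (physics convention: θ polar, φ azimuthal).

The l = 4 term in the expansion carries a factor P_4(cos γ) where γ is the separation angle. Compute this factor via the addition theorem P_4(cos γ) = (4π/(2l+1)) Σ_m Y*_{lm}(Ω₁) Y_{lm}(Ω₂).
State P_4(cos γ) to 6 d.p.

Expand P_4 via completeness: Σ_{m} conj(Y_{4,m}) at Ω₁ times Y_{4,m} at Ω₂ —
  term(m=-4) = -0.133528+0.138256i   from Y*(Ω₁)=-0.357903+0.246106i, Y(Ω₂)=+0.433660-0.088094i
  term(m=-3) = +0.000114-0.000614i   from Y*(Ω₁)=-0.112371-0.038944i, Y(Ω₂)=+0.000787+0.005193i
  term(m=-2) = +0.040495+0.095409i   from Y*(Ω₁)=+0.091927+0.295930i, Y(Ω₂)=+0.332798-0.033461i
  term(m=-1) = -0.000661-0.000438i   from Y*(Ω₁)=-0.078970+0.107224i, Y(Ω₂)=+0.000298+0.005948i
  term(m=+0) = +0.091450+0.000000i   from Y*(Ω₁)=+0.288212-0.000000i, Y(Ω₂)=+0.317301+0.000000i
  term(m=+1) = -0.000661+0.000438i   from Y*(Ω₁)=+0.078970+0.107224i, Y(Ω₂)=-0.000298+0.005948i
  term(m=+2) = +0.040495-0.095409i   from Y*(Ω₁)=+0.091927-0.295930i, Y(Ω₂)=+0.332798+0.033461i
  term(m=+3) = +0.000114+0.000614i   from Y*(Ω₁)=+0.112371-0.038944i, Y(Ω₂)=-0.000787+0.005193i
  term(m=+4) = -0.133528-0.138256i   from Y*(Ω₁)=-0.357903-0.246106i, Y(Ω₂)=+0.433660+0.088094i
Σ over m = -0.095710+0.000000i; ×(4π/9) → -0.133636+0.000000i. Real part: -0.133636

-0.133636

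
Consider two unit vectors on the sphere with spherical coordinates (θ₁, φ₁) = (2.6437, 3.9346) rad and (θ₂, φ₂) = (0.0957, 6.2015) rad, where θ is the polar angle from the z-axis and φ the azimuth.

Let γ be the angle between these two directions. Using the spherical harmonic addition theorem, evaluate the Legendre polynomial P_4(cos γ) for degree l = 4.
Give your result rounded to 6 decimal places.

Addition theorem: P_4(cos γ) = (4π/9) Σ_m Y*_{lm}(Ω₁) Y_{lm}(Ω₂), m = −4…4:
  [-4]  conj(Y_{4,-4})(Ω₁) = -0.02301 - 0.00070j ; Y_{4,-4}(Ω₂) = 0.00003 + 0.00001j ; Δ = -0.00000 - 0.00000j
  [-3]  conj(Y_{4,-3})(Ω₁) = -0.08661 + 0.08275j ; Y_{4,-3}(Ω₂) = 0.00105 + 0.00026j ; Δ = -0.00011 + 0.00006j
  [-2]  conj(Y_{4,-2})(Ω₁) = -0.00511 + 0.33593j ; Y_{4,-2}(Ω₂) = 0.01789 + 0.00295j ; Δ = -0.00108 + 0.00599j
  [-1]  conj(Y_{4,-1})(Ω₁) = 0.33478 + 0.33991j ; Y_{4,-1}(Ω₂) = 0.17653 + 0.01445j ; Δ = 0.05419 + 0.06484j
  [+0]  conj(Y_{4,0})(Ω₁) = 0.07379 + 0.00000j ; Y_{4,0}(Ω₂) = 0.80796 + 0.00000j ; Δ = 0.05962 + 0.00000j
  [+1]  conj(Y_{4,1})(Ω₁) = -0.33478 + 0.33991j ; Y_{4,1}(Ω₂) = -0.17653 + 0.01445j ; Δ = 0.05419 - 0.06484j
  [+2]  conj(Y_{4,2})(Ω₁) = -0.00511 - 0.33593j ; Y_{4,2}(Ω₂) = 0.01789 - 0.00295j ; Δ = -0.00108 - 0.00599j
  [+3]  conj(Y_{4,3})(Ω₁) = 0.08661 + 0.08275j ; Y_{4,3}(Ω₂) = -0.00105 + 0.00026j ; Δ = -0.00011 - 0.00006j
  [+4]  conj(Y_{4,4})(Ω₁) = -0.02301 + 0.00070j ; Y_{4,4}(Ω₂) = 0.00003 - 0.00001j ; Δ = -0.00000 + 0.00000j
Accumulated sum 0.16560 - 0.00000j; after 4π/(2l+1) scaling, 0.23122 - 0.00000j ⇒ P_4 = 0.231222

0.231222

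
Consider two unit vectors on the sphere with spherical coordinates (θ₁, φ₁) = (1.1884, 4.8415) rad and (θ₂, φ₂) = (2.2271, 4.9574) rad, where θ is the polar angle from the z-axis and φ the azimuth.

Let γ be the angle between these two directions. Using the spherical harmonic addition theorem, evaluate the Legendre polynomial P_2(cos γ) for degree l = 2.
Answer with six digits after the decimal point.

-0.121377

Summing Y*_{l m}(θ₁,φ₁)·Y_{l m}(θ₂,φ₂) over m ∈ [−2, 2]; prefactor 4π/(2·2+1) = 2.513274:
  m=-2: Y*=-0.32147 - 0.08491j  Y=-0.21392 + 0.11411j  product 0.07846 - 0.01852j
  m=-1: Y*=0.03444 - 0.26523j  Y=-0.09059 - 0.36232j  product -0.09922 + 0.01155j
  m=+0: Y*=-0.18365 + 0.00000j  Y=0.03690 + 0.00000j  product -0.00678 + 0.00000j
  m=+1: Y*=-0.03444 - 0.26523j  Y=0.09059 - 0.36232j  product -0.09922 - 0.01155j
  m=+2: Y*=-0.32147 + 0.08491j  Y=-0.21392 - 0.11411j  product 0.07846 + 0.01852j
Σ over m = -0.04829 + 0.00000j; ×(4π/5) → -0.12138 + 0.00000j. Real part: -0.121377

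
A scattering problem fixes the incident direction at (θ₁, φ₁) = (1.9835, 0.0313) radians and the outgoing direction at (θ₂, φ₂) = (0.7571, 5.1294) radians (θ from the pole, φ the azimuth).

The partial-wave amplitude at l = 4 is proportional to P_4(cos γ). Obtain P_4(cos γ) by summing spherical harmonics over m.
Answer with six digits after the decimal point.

0.363768

Term-by-term m-sum for l=4 (normalisation 4π/9 = 1.396263):
  m=-4: Y*=+0.309165+0.038911i  Y=-0.009561-0.098006i  product +0.000858-0.030672i
  m=-3: Y*=-0.384198-0.036183i  Y=-0.279804-0.092651i  product +0.104148+0.045720i
  m=-2: Y*=+0.035327+0.002214i  Y=-0.286057+0.315322i  product -0.010804+0.010506i
  m=-1: Y*=+0.325558+0.010193i  Y=+0.066765+0.150713i  product +0.020199+0.049746i
  m=+0: Y*=-0.097360-0.000000i  Y=-0.325882+0.000000i  product +0.031728+0.000000i
  m=+1: Y*=-0.325558+0.010193i  Y=-0.066765+0.150713i  product +0.020199-0.049746i
  m=+2: Y*=+0.035327-0.002214i  Y=-0.286057-0.315322i  product -0.010804-0.010506i
  m=+3: Y*=+0.384198-0.036183i  Y=+0.279804-0.092651i  product +0.104148-0.045720i
  m=+4: Y*=+0.309165-0.038911i  Y=-0.009561+0.098006i  product +0.000858+0.030672i
Accumulated sum +0.260530-0.000000i; after 4π/(2l+1) scaling, +0.363768-0.000000i ⇒ P_4 = 0.363768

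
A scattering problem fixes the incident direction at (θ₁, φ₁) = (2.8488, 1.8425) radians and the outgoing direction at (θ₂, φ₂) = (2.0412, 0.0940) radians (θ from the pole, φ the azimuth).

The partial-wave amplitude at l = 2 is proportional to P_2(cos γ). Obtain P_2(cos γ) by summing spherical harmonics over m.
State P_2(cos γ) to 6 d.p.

-0.273628

Term-by-term m-sum for l=2 (normalisation 4π/5 = 2.513274):
  term(m=-2) = -0.009259-0.003437i   from Y*(Ω₁)=-0.027544-0.016638i, Y(Ω₂)=+0.301513-0.057362i
  term(m=-1) = -0.011779+0.065585i   from Y*(Ω₁)=+0.057295-0.205657i, Y(Ω₂)=-0.310745+0.029296i
  term(m=+0) = -0.066797+0.000000i   from Y*(Ω₁)=+0.551961-0.000000i, Y(Ω₂)=-0.121017+0.000000i
  term(m=+1) = -0.011779-0.065585i   from Y*(Ω₁)=-0.057295-0.205657i, Y(Ω₂)=+0.310745+0.029296i
  term(m=+2) = -0.009259+0.003437i   from Y*(Ω₁)=-0.027544+0.016638i, Y(Ω₂)=+0.301513+0.057362i
Σ over m = -0.108873+0.000000i; ×(4π/5) → -0.273628+0.000000i. Real part: -0.273628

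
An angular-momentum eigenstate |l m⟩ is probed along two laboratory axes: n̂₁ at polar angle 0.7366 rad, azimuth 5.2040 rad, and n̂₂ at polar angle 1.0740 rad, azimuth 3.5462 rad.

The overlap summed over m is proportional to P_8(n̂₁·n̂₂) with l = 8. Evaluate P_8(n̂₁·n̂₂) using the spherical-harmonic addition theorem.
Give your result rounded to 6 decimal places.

Summing Y*_{l m}(θ₁,φ₁)·Y_{l m}(θ₂,φ₂) over m ∈ [−8, 8]; prefactor 4π/(2·8+1) = 0.739198:
  m=-8: Y*=-0.015027-0.015205i  Y=-0.183044+0.017491i  product +0.003016+0.002520i
  m=-7: Y*=+0.027836-0.090087i  Y=+0.379831+0.121394i  product +0.021509-0.030839i
  m=-6: Y*=+0.245552-0.047715i  Y=-0.316141-0.273910i  product -0.090699-0.052174i
  m=-5: Y*=+0.272227+0.334213i  Y=+0.036226+0.074567i  product -0.015060+0.032406i
  m=-4: Y*=-0.167396+0.400782i  Y=+0.014932+0.313247i  product -0.128043-0.046452i
  m=-3: Y*=-0.092927+0.008945i  Y=+0.088329-0.236837i  product -0.006090+0.022799i
  m=-2: Y*=+0.187420+0.281392i  Y=+0.136493-0.143155i  product +0.065864+0.011578i
  m=-1: Y*=-0.126928+0.237045i  Y=-0.272755+0.116803i  product +0.006933-0.079481i
  m=+0: Y*=+0.263480-0.000000i  Y=-0.157115+0.000000i  product -0.041397+0.000000i
  m=+1: Y*=+0.126928+0.237045i  Y=+0.272755+0.116803i  product +0.006933+0.079481i
  m=+2: Y*=+0.187420-0.281392i  Y=+0.136493+0.143155i  product +0.065864-0.011578i
  m=+3: Y*=+0.092927+0.008945i  Y=-0.088329-0.236837i  product -0.006090-0.022799i
  m=+4: Y*=-0.167396-0.400782i  Y=+0.014932-0.313247i  product -0.128043+0.046452i
  m=+5: Y*=-0.272227+0.334213i  Y=-0.036226+0.074567i  product -0.015060-0.032406i
  m=+6: Y*=+0.245552+0.047715i  Y=-0.316141+0.273910i  product -0.090699+0.052174i
  m=+7: Y*=-0.027836-0.090087i  Y=-0.379831+0.121394i  product +0.021509+0.030839i
  m=+8: Y*=-0.015027+0.015205i  Y=-0.183044-0.017491i  product +0.003016-0.002520i
Total Σ_m = -0.326534+0.000000i. Multiply by 0.739198: -0.241373+0.000000i. P_8(cos γ) = -0.241373

-0.241373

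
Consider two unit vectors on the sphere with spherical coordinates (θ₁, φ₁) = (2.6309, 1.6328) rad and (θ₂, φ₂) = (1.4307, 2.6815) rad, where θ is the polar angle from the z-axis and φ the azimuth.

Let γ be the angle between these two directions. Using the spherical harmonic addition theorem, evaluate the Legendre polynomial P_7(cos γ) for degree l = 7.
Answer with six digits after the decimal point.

Addition theorem: P_7(cos γ) = (4π/15) Σ_m Y*_{lm}(Ω₁) Y_{lm}(Ω₂), m = −7…7:
  [-7]  conj(Y_{7,-7})(Ω₁) = (0.001402, -0.003024) ; Y_{7,-7}(Ω₂) = (0.465280, 0.036860) ; Δ = (0.000764, -0.001355)
  [-6]  conj(Y_{7,-6})(Ω₁) = (0.020735, 0.008091) ; Y_{7,-6}(Ω₂) = (-0.228611, 0.091585) ; Δ = (-0.005481, 0.000049)
  [-5]  conj(Y_{7,-5})(Ω₁) = (-0.027776, 0.086706) ; Y_{7,-5}(Ω₂) = (-0.173828, 0.194369) ; Δ = (-0.012025, -0.020471)
  [-4]  conj(Y_{7,-4})(Ω₁) = (-0.244218, -0.061843) ; Y_{7,-4}(Ω₂) = (0.072061, -0.260807) ; Δ = (-0.033728, 0.059237)
  [-3]  conj(Y_{7,-3})(Ω₁) = (0.085063, -0.452014) ; Y_{7,-3}(Ω₂) = (-0.035951, -0.186411) ; Δ = (-0.087319, 0.000394)
  [-2]  conj(Y_{7,-2})(Ω₁) = (0.456730, 0.056930) ; Y_{7,-2}(Ω₂) = (0.167495, 0.220049) ; Δ = (0.063972, 0.110038)
  [-1]  conj(Y_{7,-1})(Ω₁) = (-0.000284, 0.004578) ; Y_{7,-1}(Ω₂) = (0.144663, 0.071690) ; Δ = (-0.000369, 0.000642)
  [+0]  conj(Y_{7,0})(Ω₁) = (0.449782, -0.000000) ; Y_{7,0}(Ω₂) = (-0.277645, 0.000000) ; Δ = (-0.124880, 0.000000)
  [+1]  conj(Y_{7,1})(Ω₁) = (0.000284, 0.004578) ; Y_{7,1}(Ω₂) = (-0.144663, 0.071690) ; Δ = (-0.000369, -0.000642)
  [+2]  conj(Y_{7,2})(Ω₁) = (0.456730, -0.056930) ; Y_{7,2}(Ω₂) = (0.167495, -0.220049) ; Δ = (0.063972, -0.110038)
  [+3]  conj(Y_{7,3})(Ω₁) = (-0.085063, -0.452014) ; Y_{7,3}(Ω₂) = (0.035951, -0.186411) ; Δ = (-0.087319, -0.000394)
  [+4]  conj(Y_{7,4})(Ω₁) = (-0.244218, 0.061843) ; Y_{7,4}(Ω₂) = (0.072061, 0.260807) ; Δ = (-0.033728, -0.059237)
  [+5]  conj(Y_{7,5})(Ω₁) = (0.027776, 0.086706) ; Y_{7,5}(Ω₂) = (0.173828, 0.194369) ; Δ = (-0.012025, 0.020471)
  [+6]  conj(Y_{7,6})(Ω₁) = (0.020735, -0.008091) ; Y_{7,6}(Ω₂) = (-0.228611, -0.091585) ; Δ = (-0.005481, -0.000049)
  [+7]  conj(Y_{7,7})(Ω₁) = (-0.001402, -0.003024) ; Y_{7,7}(Ω₂) = (-0.465280, 0.036860) ; Δ = (0.000764, 0.001355)
Σ over m = (-0.273251, 0.000000); ×(4π/15) → (-0.228918, 0.000000). Real part: -0.228918

-0.228918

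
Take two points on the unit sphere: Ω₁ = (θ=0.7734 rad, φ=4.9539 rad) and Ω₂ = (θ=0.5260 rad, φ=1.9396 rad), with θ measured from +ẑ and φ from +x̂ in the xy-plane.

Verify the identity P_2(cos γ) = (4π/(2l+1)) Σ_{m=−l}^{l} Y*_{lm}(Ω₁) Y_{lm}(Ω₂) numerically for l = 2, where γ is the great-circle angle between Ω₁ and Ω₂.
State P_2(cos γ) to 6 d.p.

Expand P_2 via completeness: Σ_{m} conj(Y_{2,m}) at Ω₁ times Y_{2,m} at Ω₂ —
  m=-2: (-0.166937, -0.087552) × (-0.072064, 0.065485) = (0.017763, -0.004623)  (running Σ = (0.017763, -0.004623))
  m=-1: (0.092359, -0.374956) × (-0.120929, -0.312891) = (-0.128489, 0.016445)  (running Σ = (-0.110726, 0.011822))
  m=0: (0.169047, -0.000000) × (0.392269, 0.000000) = (0.066312, 0.000000)  (running Σ = (-0.044414, 0.011822))
  m=1: (-0.092359, -0.374956) × (0.120929, -0.312891) = (-0.128489, -0.016445)  (running Σ = (-0.172903, -0.004623))
  m=2: (-0.166937, 0.087552) × (-0.072064, -0.065485) = (0.017763, 0.004623)  (running Σ = (-0.155139, 0.000000))
Total Σ_m = (-0.155139, 0.000000). Multiply by 2.513274: (-0.389908, 0.000000). P_2(cos γ) = -0.389908

-0.389908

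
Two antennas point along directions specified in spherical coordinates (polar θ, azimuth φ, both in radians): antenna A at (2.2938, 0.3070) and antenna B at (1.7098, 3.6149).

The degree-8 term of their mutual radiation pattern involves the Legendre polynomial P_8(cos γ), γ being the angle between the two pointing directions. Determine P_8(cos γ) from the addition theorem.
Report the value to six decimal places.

0.291835

Summing Y*_{l m}(θ₁,φ₁)·Y_{l m}(θ₂,φ₂) over m ∈ [−8, 8]; prefactor 4π/(2·8+1) = 0.739198:
  term(m=-8) = (0.005847, -0.023860)   from Y*(Ω₁)=(-0.039866, 0.032608), Y(Ω₂)=(-0.381188, 0.286705)
  term(m=-7) = (-0.019192, 0.044566)   from Y*(Ω₁)=(0.099349, -0.152235), Y(Ω₂)=(-0.263007, 0.045569)
  term(m=-6) = (-0.051051, 0.079131)   from Y*(Ω₁)=(-0.099760, 0.358780), Y(Ω₂)=(0.241453, 0.075153)
  term(m=-5) = (0.089200, -0.097836)   from Y*(Ω₁)=(-0.016277, -0.454515), Y(Ω₂)=(0.207959, 0.203701)
  term(m=-4) = (0.029811, -0.023387)   from Y*(Ω₁)=(0.074571, 0.208948), Y(Ω₂)=(-0.054118, -0.161987)
  term(m=-3) = (0.057436, -0.031297)   from Y*(Ω₁)=(0.133842, 0.176134), Y(Ω₂)=(0.044441, -0.292321)
  term(m=-2) = (0.044475, -0.015364)   from Y*(Ω₁)=(-0.290729, -0.204932), Y(Ω₂)=(-0.077314, 0.107344)
  term(m=-1) = (0.018898, -0.003172)   from Y*(Ω₁)=(-0.061720, -0.019567), Y(Ω₂)=(-0.263420, 0.134906)
  term(m=+0) = (0.043950, 0.000000)   from Y*(Ω₁)=(0.364188, -0.000000), Y(Ω₂)=(0.120678, 0.000000)
  term(m=+1) = (0.018898, 0.003172)   from Y*(Ω₁)=(0.061720, -0.019567), Y(Ω₂)=(0.263420, 0.134906)
  term(m=+2) = (0.044475, 0.015364)   from Y*(Ω₁)=(-0.290729, 0.204932), Y(Ω₂)=(-0.077314, -0.107344)
  term(m=+3) = (0.057436, 0.031297)   from Y*(Ω₁)=(-0.133842, 0.176134), Y(Ω₂)=(-0.044441, -0.292321)
  term(m=+4) = (0.029811, 0.023387)   from Y*(Ω₁)=(0.074571, -0.208948), Y(Ω₂)=(-0.054118, 0.161987)
  term(m=+5) = (0.089200, 0.097836)   from Y*(Ω₁)=(0.016277, -0.454515), Y(Ω₂)=(-0.207959, 0.203701)
  term(m=+6) = (-0.051051, -0.079131)   from Y*(Ω₁)=(-0.099760, -0.358780), Y(Ω₂)=(0.241453, -0.075153)
  term(m=+7) = (-0.019192, -0.044566)   from Y*(Ω₁)=(-0.099349, -0.152235), Y(Ω₂)=(0.263007, 0.045569)
  term(m=+8) = (0.005847, 0.023860)   from Y*(Ω₁)=(-0.039866, -0.032608), Y(Ω₂)=(-0.381188, -0.286705)
Σ over m = (0.394800, -0.000000); ×(4π/17) → (0.291835, -0.000000). Real part: 0.291835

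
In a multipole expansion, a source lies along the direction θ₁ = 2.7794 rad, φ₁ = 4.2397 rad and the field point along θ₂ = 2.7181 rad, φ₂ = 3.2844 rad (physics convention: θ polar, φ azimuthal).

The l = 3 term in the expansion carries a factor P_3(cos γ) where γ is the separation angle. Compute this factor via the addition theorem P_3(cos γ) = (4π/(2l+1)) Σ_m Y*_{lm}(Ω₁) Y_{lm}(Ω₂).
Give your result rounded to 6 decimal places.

0.649019

Expand P_3 via completeness: Σ_{m} conj(Y_{3,m}) at Ω₁ times Y_{3,m} at Ω₂ —
  m=-3: 0.01834 + 0.00282j × -0.02634 + 0.01203j = -0.00052 + 0.00015j  (running Σ = -0.00052 + 0.00015j)
  m=-2: 0.07024 - 0.09727j × -0.15097 + 0.04433j = -0.00629 + 0.01780j  (running Σ = -0.00681 + 0.01795j)
  m=-1: -0.17581 - 0.34382j × -0.41483 + 0.05965j = 0.09344 + 0.13214j  (running Σ = 0.08663 + 0.15008j)
  m=0: -0.47887 + 0.00000j × -0.39315 + 0.00000j = 0.18827 + 0.00000j  (running Σ = 0.27490 + 0.15008j)
  m=1: 0.17581 - 0.34382j × 0.41483 + 0.05965j = 0.09344 - 0.13214j  (running Σ = 0.36834 + 0.01795j)
  m=2: 0.07024 + 0.09727j × -0.15097 - 0.04433j = -0.00629 - 0.01780j  (running Σ = 0.36205 + 0.00015j)
  m=3: -0.01834 + 0.00282j × 0.02634 + 0.01203j = -0.00052 - 0.00015j  (running Σ = 0.36153 - 0.00000j)
Accumulated sum 0.36153 - 0.00000j; after 4π/(2l+1) scaling, 0.64902 - 0.00000j ⇒ P_3 = 0.649019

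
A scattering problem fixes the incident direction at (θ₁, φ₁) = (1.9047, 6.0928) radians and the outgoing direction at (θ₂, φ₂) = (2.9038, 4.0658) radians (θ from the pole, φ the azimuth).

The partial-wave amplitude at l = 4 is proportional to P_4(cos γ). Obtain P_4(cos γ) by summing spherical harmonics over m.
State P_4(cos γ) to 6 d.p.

Summing Y*_{l m}(θ₁,φ₁)·Y_{l m}(θ₂,φ₂) over m ∈ [−4, 4]; prefactor 4π/(2·4+1) = 1.396263:
  m=-4: Y*=0.25518 - 0.24329j  Y=-0.00116 + 0.00072j  product -0.00012 + 0.00046j
  m=-3: Y*=-0.29102 + 0.18701j  Y=-0.01483 - 0.00573j  product 0.00539 - 0.00110j
  m=-2: Y*=-0.06878 + 0.02753j  Y=-0.02855 - 0.10017j  product 0.00472 + 0.00610j
  m=-1: Y*=0.32336 - 0.06232j  Y=0.23565 - 0.31219j  product 0.05675 - 0.11564j
  m=+0: Y*=0.01920 + 0.00000j  Y=0.62289 + 0.00000j  product 0.01196 + 0.00000j
  m=+1: Y*=-0.32336 - 0.06232j  Y=-0.23565 - 0.31219j  product 0.05675 + 0.11564j
  m=+2: Y*=-0.06878 - 0.02753j  Y=-0.02855 + 0.10017j  product 0.00472 - 0.00610j
  m=+3: Y*=0.29102 + 0.18701j  Y=0.01483 - 0.00573j  product 0.00539 + 0.00110j
  m=+4: Y*=0.25518 + 0.24329j  Y=-0.00116 - 0.00072j  product -0.00012 - 0.00046j
Accumulated sum 0.14543 - 0.00000j; after 4π/(2l+1) scaling, 0.20306 - 0.00000j ⇒ P_4 = 0.203061

0.203061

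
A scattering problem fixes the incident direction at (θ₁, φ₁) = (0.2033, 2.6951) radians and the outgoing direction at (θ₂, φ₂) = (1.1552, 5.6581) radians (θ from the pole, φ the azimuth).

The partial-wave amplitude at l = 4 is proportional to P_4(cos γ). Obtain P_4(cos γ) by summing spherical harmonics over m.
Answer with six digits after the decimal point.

Summing Y*_{l m}(θ₁,φ₁)·Y_{l m}(θ₂,φ₂) over m ∈ [−4, 4]; prefactor 4π/(2·4+1) = 1.396263:
  m=-4: (-0.000157, -0.000718) × (-0.248436, 0.185455) = (0.000172, 0.000149)  (running Σ = (0.000172, 0.000149))
  m=-3: (-0.002313, 0.009821) × (-0.116004, 0.369170) = (-0.003357, -0.001993)  (running Σ = (-0.003185, -0.001844))
  m=-2: (0.048868, -0.060703) × (0.012444, 0.037472) = (0.002883, 0.001076)  (running Σ = (-0.000302, -0.000768))
  m=-1: (-0.313440, 0.150055) × (-0.263421, -0.190088) = (0.111090, 0.020054)  (running Σ = (0.110788, 0.019286))
  m=0: (0.679945, -0.000000) × (-0.101568, 0.000000) = (-0.069061, 0.000000)  (running Σ = (0.041727, 0.019286))
  m=1: (0.313440, 0.150055) × (0.263421, -0.190088) = (0.111090, -0.020054)  (running Σ = (0.152818, -0.000768))
  m=2: (0.048868, 0.060703) × (0.012444, -0.037472) = (0.002883, -0.001076)  (running Σ = (0.155700, -0.001844))
  m=3: (0.002313, 0.009821) × (0.116004, 0.369170) = (-0.003357, 0.001993)  (running Σ = (0.152343, 0.000149))
  m=4: (-0.000157, 0.000718) × (-0.248436, -0.185455) = (0.000172, -0.000149)  (running Σ = (0.152515, 0.000000))
Accumulated sum (0.152515, 0.000000); after 4π/(2l+1) scaling, (0.212952, 0.000000) ⇒ P_4 = 0.212952

0.212952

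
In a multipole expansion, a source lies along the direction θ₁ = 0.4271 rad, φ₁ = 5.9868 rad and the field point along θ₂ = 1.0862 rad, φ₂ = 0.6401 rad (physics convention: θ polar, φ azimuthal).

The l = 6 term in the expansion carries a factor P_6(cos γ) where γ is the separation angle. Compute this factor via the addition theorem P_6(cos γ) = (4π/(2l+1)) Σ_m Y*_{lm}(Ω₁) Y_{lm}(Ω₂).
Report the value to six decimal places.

0.061014

Term-by-term m-sum for l=6 (normalisation 4π/13 = 0.966644):
  [-6]  conj(Y_{6,-6})(Ω₁) = -0.00050 - 0.00239j ; Y_{6,-6}(Ω₂) = -0.17751 + 0.14921j ; Δ = 0.00045 + 0.00035j
  [-5]  conj(Y_{6,-5})(Ω₁) = 0.00165 - 0.01850j ; Y_{6,-5}(Ω₂) = -0.42217 + 0.02490j ; Δ = -0.00024 + 0.00785j
  [-4]  conj(Y_{6,-4})(Ω₁) = 0.03202 - 0.07897j ; Y_{6,-4}(Ω₂) = -0.25360 - 0.16658j ; Δ = -0.02128 + 0.01469j
  [-3]  conj(Y_{6,-3})(Ω₁) = 0.16230 - 0.20002j ; Y_{6,-3}(Ω₂) = 0.04412 + 0.12105j ; Δ = 0.03137 + 0.01082j
  [-2]  conj(Y_{6,-2})(Ω₁) = 0.40490 - 0.27273j ; Y_{6,-2}(Ω₂) = -0.09880 + 0.33035j ; Δ = 0.05009 + 0.16070j
  [-1]  conj(Y_{6,-1})(Ω₁) = 0.41511 - 0.12677j ; Y_{6,-1}(Ω₂) = 0.00595 - 0.00443j ; Δ = 0.00191 - 0.00259j
  [+0]  conj(Y_{6,0})(Ω₁) = -0.18210 + 0.00000j ; Y_{6,0}(Ω₂) = 0.33771 + 0.00000j ; Δ = -0.06150 + 0.00000j
  [+1]  conj(Y_{6,1})(Ω₁) = -0.41511 - 0.12677j ; Y_{6,1}(Ω₂) = -0.00595 - 0.00443j ; Δ = 0.00191 + 0.00259j
  [+2]  conj(Y_{6,2})(Ω₁) = 0.40490 + 0.27273j ; Y_{6,2}(Ω₂) = -0.09880 - 0.33035j ; Δ = 0.05009 - 0.16070j
  [+3]  conj(Y_{6,3})(Ω₁) = -0.16230 - 0.20002j ; Y_{6,3}(Ω₂) = -0.04412 + 0.12105j ; Δ = 0.03137 - 0.01082j
  [+4]  conj(Y_{6,4})(Ω₁) = 0.03202 + 0.07897j ; Y_{6,4}(Ω₂) = -0.25360 + 0.16658j ; Δ = -0.02128 - 0.01469j
  [+5]  conj(Y_{6,5})(Ω₁) = -0.00165 - 0.01850j ; Y_{6,5}(Ω₂) = 0.42217 + 0.02490j ; Δ = -0.00024 - 0.00785j
  [+6]  conj(Y_{6,6})(Ω₁) = -0.00050 + 0.00239j ; Y_{6,6}(Ω₂) = -0.17751 - 0.14921j ; Δ = 0.00045 - 0.00035j
Σ over m = 0.06312 - 0.00000j; ×(4π/13) → 0.06101 - 0.00000j. Real part: 0.061014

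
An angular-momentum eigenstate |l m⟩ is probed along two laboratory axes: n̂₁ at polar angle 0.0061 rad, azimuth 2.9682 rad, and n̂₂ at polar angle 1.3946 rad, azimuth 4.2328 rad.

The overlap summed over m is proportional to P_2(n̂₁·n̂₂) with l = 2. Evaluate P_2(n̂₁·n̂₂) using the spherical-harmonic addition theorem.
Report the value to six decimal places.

Addition theorem: P_2(cos γ) = (4π/5) Σ_m Y*_{lm}(Ω₁) Y_{lm}(Ω₂), m = −2…2:
  term(m=-2) = -0.00000 - 0.00000j   from Y*(Ω₁)=0.00001 - 0.00000j, Y(Ω₂)=-0.21498 - 0.30653j
  term(m=-1) = 0.00019 - 0.00060j   from Y*(Ω₁)=-0.00464 + 0.00081j, Y(Ω₂)=-0.06152 + 0.11828j
  term(m=+0) = -0.18060 + 0.00000j   from Y*(Ω₁)=0.63075 + 0.00000j, Y(Ω₂)=-0.28632 + 0.00000j
  term(m=+1) = 0.00019 + 0.00060j   from Y*(Ω₁)=0.00464 + 0.00081j, Y(Ω₂)=0.06152 + 0.11828j
  term(m=+2) = -0.00000 + 0.00000j   from Y*(Ω₁)=0.00001 + 0.00000j, Y(Ω₂)=-0.21498 + 0.30653j
Accumulated sum -0.18023 + 0.00000j; after 4π/(2l+1) scaling, -0.45296 + 0.00000j ⇒ P_2 = -0.452957

-0.452957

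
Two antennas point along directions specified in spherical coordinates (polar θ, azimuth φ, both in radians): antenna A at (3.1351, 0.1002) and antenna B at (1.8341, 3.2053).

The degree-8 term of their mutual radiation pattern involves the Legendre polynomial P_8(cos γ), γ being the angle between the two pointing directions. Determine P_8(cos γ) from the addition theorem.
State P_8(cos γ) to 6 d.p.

Summing Y*_{l m}(θ₁,φ₁)·Y_{l m}(θ₂,φ₂) over m ∈ [−8, 8]; prefactor 4π/(2·8+1) = 0.739198:
  [-8]  conj(Y_{8,-8})(Ω₁) = 0.00000 + 0.00000j ; Y_{8,-8}(Ω₂) = 0.33985 - 0.18994j ; Δ = 0.00000 + 0.00000j
  [-7]  conj(Y_{8,-7})(Ω₁) = -0.00000 - 0.00000j ; Y_{8,-7}(Ω₂) = 0.37874 - 0.18106j ; Δ = -0.00000 - 0.00000j
  [-6]  conj(Y_{8,-6})(Ω₁) = 0.00000 + 0.00000j ; Y_{8,-6}(Ω₂) = 0.00456 - 0.00183j ; Δ = 0.00000 + 0.00000j
  [-5]  conj(Y_{8,-5})(Ω₁) = -0.00000 - 0.00000j ; Y_{8,-5}(Ω₂) = -0.33461 + 0.11034j ; Δ = 0.00000 + 0.00000j
  [-4]  conj(Y_{8,-4})(Ω₁) = 0.00000 + 0.00000j ; Y_{8,-4}(Ω₂) = -0.13173 + 0.03431j ; Δ = -0.00000 - 0.00000j
  [-3]  conj(Y_{8,-3})(Ω₁) = -0.00000 - 0.00000j ; Y_{8,-3}(Ω₂) = 0.28482 - 0.05511j ; Δ = -0.00000 - 0.00000j
  [-2]  conj(Y_{8,-2})(Ω₁) = 0.00043 + 0.00009j ; Y_{8,-2}(Ω₂) = 0.18603 - 0.02383j ; Δ = 0.00008 + 0.00001j
  [-1]  conj(Y_{8,-1})(Ω₁) = -0.03187 - 0.00320j ; Y_{8,-1}(Ω₂) = -0.25700 + 0.01640j ; Δ = 0.00824 + 0.00030j
  [+0]  conj(Y_{8,0})(Ω₁) = 1.16222 + 0.00000j ; Y_{8,0}(Ω₂) = -0.20129 + 0.00000j ; Δ = -0.23394 + 0.00000j
  [+1]  conj(Y_{8,1})(Ω₁) = 0.03187 - 0.00320j ; Y_{8,1}(Ω₂) = 0.25700 + 0.01640j ; Δ = 0.00824 - 0.00030j
  [+2]  conj(Y_{8,2})(Ω₁) = 0.00043 - 0.00009j ; Y_{8,2}(Ω₂) = 0.18603 + 0.02383j ; Δ = 0.00008 - 0.00001j
  [+3]  conj(Y_{8,3})(Ω₁) = 0.00000 - 0.00000j ; Y_{8,3}(Ω₂) = -0.28482 - 0.05511j ; Δ = -0.00000 + 0.00000j
  [+4]  conj(Y_{8,4})(Ω₁) = 0.00000 - 0.00000j ; Y_{8,4}(Ω₂) = -0.13173 - 0.03431j ; Δ = -0.00000 + 0.00000j
  [+5]  conj(Y_{8,5})(Ω₁) = 0.00000 - 0.00000j ; Y_{8,5}(Ω₂) = 0.33461 + 0.11034j ; Δ = 0.00000 - 0.00000j
  [+6]  conj(Y_{8,6})(Ω₁) = 0.00000 - 0.00000j ; Y_{8,6}(Ω₂) = 0.00456 + 0.00183j ; Δ = 0.00000 - 0.00000j
  [+7]  conj(Y_{8,7})(Ω₁) = 0.00000 - 0.00000j ; Y_{8,7}(Ω₂) = -0.37874 - 0.18106j ; Δ = -0.00000 + 0.00000j
  [+8]  conj(Y_{8,8})(Ω₁) = 0.00000 - 0.00000j ; Y_{8,8}(Ω₂) = 0.33985 + 0.18994j ; Δ = 0.00000 - 0.00000j
Σ over m = -0.21730 + 0.00000j; ×(4π/17) → -0.16062 + 0.00000j. Real part: -0.160624

-0.160624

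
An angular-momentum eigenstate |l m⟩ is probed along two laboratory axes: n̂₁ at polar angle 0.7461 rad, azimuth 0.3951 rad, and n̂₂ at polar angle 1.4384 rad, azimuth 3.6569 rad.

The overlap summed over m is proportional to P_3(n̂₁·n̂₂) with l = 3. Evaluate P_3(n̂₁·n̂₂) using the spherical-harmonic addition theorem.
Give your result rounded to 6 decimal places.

0.391035

Addition theorem: P_3(cos γ) = (4π/7) Σ_m Y*_{lm}(Ω₁) Y_{lm}(Ω₂), m = −3…3:
  m=-3: 0.04906 + 0.12091j × -0.01011 + 0.40624j = -0.04961 + 0.01871j  (running Σ = -0.04961 + 0.01871j)
  m=-2: 0.24333 + 0.24568j × 0.06818 - 0.11369j = 0.04452 - 0.01091j  (running Σ = -0.00509 + 0.00780j)
  m=-1: 0.34344 + 0.14323j × 0.25446 - 0.14411j = 0.10803 - 0.01305j  (running Σ = 0.10294 - 0.00525j)
  m=0: -0.08323 + 0.00000j × -0.14350 + 0.00000j = 0.01194 + 0.00000j  (running Σ = 0.11488 - 0.00525j)
  m=1: -0.34344 + 0.14323j × -0.25446 - 0.14411j = 0.10803 + 0.01305j  (running Σ = 0.22292 + 0.00780j)
  m=2: 0.24333 - 0.24568j × 0.06818 + 0.11369j = 0.04452 + 0.01091j  (running Σ = 0.26744 + 0.01871j)
  m=3: -0.04906 + 0.12091j × 0.01011 + 0.40624j = -0.04961 - 0.01871j  (running Σ = 0.21782 + 0.00000j)
Σ over m = 0.21782 + 0.00000j; ×(4π/7) → 0.39103 + 0.00000j. Real part: 0.391035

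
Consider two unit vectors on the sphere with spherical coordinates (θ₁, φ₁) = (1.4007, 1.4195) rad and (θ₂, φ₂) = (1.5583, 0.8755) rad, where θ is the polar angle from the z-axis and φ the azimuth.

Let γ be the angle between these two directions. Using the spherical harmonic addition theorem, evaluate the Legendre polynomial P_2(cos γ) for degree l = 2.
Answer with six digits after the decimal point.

0.571916

Term-by-term m-sum for l=2 (normalisation 4π/5 = 2.513274):
  m=-2: (-0.358159, 0.111810) × (-0.069221, -0.379960) = (0.067275, 0.128346)  (running Σ = (0.067275, 0.128346))
  m=-1: (0.019426, 0.127415) × (0.006184, -0.007412) = (0.001065, 0.000644)  (running Σ = (0.068340, 0.128990))
  m=0: (-0.288279, -0.000000) × (-0.315244, 0.000000) = (0.090878, 0.000000)  (running Σ = (0.159218, 0.128990))
  m=1: (-0.019426, 0.127415) × (-0.006184, -0.007412) = (0.001065, -0.000644)  (running Σ = (0.160283, 0.128346))
  m=2: (-0.358159, -0.111810) × (-0.069221, 0.379960) = (0.067275, -0.128346)  (running Σ = (0.227558, 0.000000))
Σ over m = (0.227558, 0.000000); ×(4π/5) → (0.571916, 0.000000). Real part: 0.571916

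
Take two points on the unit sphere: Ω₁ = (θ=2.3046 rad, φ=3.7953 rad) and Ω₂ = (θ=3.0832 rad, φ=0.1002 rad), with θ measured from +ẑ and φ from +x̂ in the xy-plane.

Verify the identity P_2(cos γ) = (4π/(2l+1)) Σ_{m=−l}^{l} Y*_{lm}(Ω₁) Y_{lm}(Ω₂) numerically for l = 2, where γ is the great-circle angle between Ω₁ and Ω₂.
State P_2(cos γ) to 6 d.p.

0.098547

Addition theorem: P_2(cos γ) = (4π/5) Σ_m Y*_{lm}(Ω₁) Y_{lm}(Ω₂), m = −2…2:
  term(m=-2) = +0.000125+0.000251i   from Y*(Ω₁)=+0.055462+0.205685i, Y(Ω₂)=+0.001289-0.000262i
  term(m=-1) = -0.014711-0.009091i   from Y*(Ω₁)=+0.305007+0.233657i, Y(Ω₂)=-0.044783+0.004502i
  term(m=+0) = +0.068382+0.000000i   from Y*(Ω₁)=+0.108965-0.000000i, Y(Ω₂)=+0.627561+0.000000i
  term(m=+1) = -0.014711+0.009091i   from Y*(Ω₁)=-0.305007+0.233657i, Y(Ω₂)=+0.044783+0.004502i
  term(m=+2) = +0.000125-0.000251i   from Y*(Ω₁)=+0.055462-0.205685i, Y(Ω₂)=+0.001289+0.000262i
Σ over m = +0.039211+0.000000i; ×(4π/5) → +0.098547+0.000000i. Real part: 0.098547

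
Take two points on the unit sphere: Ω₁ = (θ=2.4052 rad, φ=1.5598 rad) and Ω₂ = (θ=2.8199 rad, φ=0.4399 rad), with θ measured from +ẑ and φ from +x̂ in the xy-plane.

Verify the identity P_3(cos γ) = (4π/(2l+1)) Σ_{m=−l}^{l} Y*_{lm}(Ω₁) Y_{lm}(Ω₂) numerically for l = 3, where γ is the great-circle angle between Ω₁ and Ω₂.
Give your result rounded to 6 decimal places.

0.065027

Term-by-term m-sum for l=3 (normalisation 4π/7 = 1.795196):
  [-3]  conj(Y_{3,-3})(Ω₁) = -0.004169-0.126329i ; Y_{3,-3}(Ω₂) = +0.003276-0.012773i ; Δ = -0.001627-0.000361i
  [-2]  conj(Y_{3,-2})(Ω₁) = +0.341463-0.007511i ; Y_{3,-2}(Ω₂) = -0.061769+0.074689i ; Δ = -0.020531+0.025968i
  [-1]  conj(Y_{3,-1})(Ω₁) = +0.004164+0.378657i ; Y_{3,-1}(Ω₂) = +0.323600-0.152305i ; Δ = +0.059019+0.121899i
  [+0]  conj(Y_{3,0})(Ω₁) = +0.070604-0.000000i ; Y_{3,0}(Ω₂) = -0.531111+0.000000i ; Δ = -0.037499+0.000000i
  [+1]  conj(Y_{3,1})(Ω₁) = -0.004164+0.378657i ; Y_{3,1}(Ω₂) = -0.323600-0.152305i ; Δ = +0.059019-0.121899i
  [+2]  conj(Y_{3,2})(Ω₁) = +0.341463+0.007511i ; Y_{3,2}(Ω₂) = -0.061769-0.074689i ; Δ = -0.020531-0.025968i
  [+3]  conj(Y_{3,3})(Ω₁) = +0.004169-0.126329i ; Y_{3,3}(Ω₂) = -0.003276-0.012773i ; Δ = -0.001627+0.000361i
Σ over m = +0.036223-0.000000i; ×(4π/7) → +0.065027-0.000000i. Real part: 0.065027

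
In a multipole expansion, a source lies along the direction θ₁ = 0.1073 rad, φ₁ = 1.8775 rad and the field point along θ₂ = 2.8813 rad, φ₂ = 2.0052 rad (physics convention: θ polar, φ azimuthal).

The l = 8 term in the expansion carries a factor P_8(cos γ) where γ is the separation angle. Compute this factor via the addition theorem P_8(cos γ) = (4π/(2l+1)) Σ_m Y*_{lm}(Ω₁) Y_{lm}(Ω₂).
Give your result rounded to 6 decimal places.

-0.301689

Addition theorem: P_8(cos γ) = (4π/17) Σ_m Y*_{lm}(Ω₁) Y_{lm}(Ω₂), m = −8…8:
  m=-8: Y*=-0.000000+0.000000i  Y=-0.000009+0.000003i  product +0.000000-0.000000i
  m=-7: Y*=+0.000000+0.000000i  Y=-0.000015+0.000148i  product -0.000000+0.000000i
  m=-6: Y*=+0.000002-0.000008i  Y=+0.001224+0.000726i  product +0.000000-0.000000i
  m=-5: Y*=-0.000135+0.000005i  Y=+0.008053-0.005524i  product -0.000001+0.000001i
  m=-4: Y*=+0.000583+0.001626i  Y=-0.008230-0.048878i  product +0.000075-0.000042i
  m=-3: Y*=+0.013078-0.009956i  Y=-0.176599-0.048416i  product -0.002792+0.001125i
  m=-2: Y*=-0.090805-0.063927i  Y=-0.297376+0.351635i  product +0.049482-0.012920i
  m=-1: Y*=-0.143997+0.454685i  Y=+0.273087+0.588598i  product -0.306951+0.039412i
  m=+0: Y*=+0.934162-0.000000i  Y=+0.120155+0.000000i  product +0.112244+0.000000i
  m=+1: Y*=+0.143997+0.454685i  Y=-0.273087+0.588598i  product -0.306951-0.039412i
  m=+2: Y*=-0.090805+0.063927i  Y=-0.297376-0.351635i  product +0.049482+0.012920i
  m=+3: Y*=-0.013078-0.009956i  Y=+0.176599-0.048416i  product -0.002792-0.001125i
  m=+4: Y*=+0.000583-0.001626i  Y=-0.008230+0.048878i  product +0.000075+0.000042i
  m=+5: Y*=+0.000135+0.000005i  Y=-0.008053-0.005524i  product -0.000001-0.000001i
  m=+6: Y*=+0.000002+0.000008i  Y=+0.001224-0.000726i  product +0.000000+0.000000i
  m=+7: Y*=-0.000000+0.000000i  Y=+0.000015+0.000148i  product -0.000000-0.000000i
  m=+8: Y*=-0.000000-0.000000i  Y=-0.000009-0.000003i  product +0.000000+0.000000i
Accumulated sum -0.408129+0.000000i; after 4π/(2l+1) scaling, -0.301689+0.000000i ⇒ P_8 = -0.301689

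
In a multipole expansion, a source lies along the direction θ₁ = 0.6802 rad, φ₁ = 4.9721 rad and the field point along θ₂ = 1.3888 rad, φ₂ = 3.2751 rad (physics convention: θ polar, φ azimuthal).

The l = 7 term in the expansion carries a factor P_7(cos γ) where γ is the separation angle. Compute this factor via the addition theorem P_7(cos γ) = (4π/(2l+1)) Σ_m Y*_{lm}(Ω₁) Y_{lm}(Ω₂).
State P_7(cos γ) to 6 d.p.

Expand P_7 via completeness: Σ_{m} conj(Y_{7,m}) at Ω₁ times Y_{7,m} at Ω₂ —
  [-7]  conj(Y_{7,-7})(Ω₁) = -0.01888 - 0.00476j ; Y_{7,-7}(Ω₂) = -0.26442 + 0.35794j ; Δ = 0.00670 - 0.00550j
  [-6]  conj(Y_{7,-6})(Ω₁) = -0.00113 - 0.09003j ; Y_{7,-6}(Ω₂) = 0.21326 - 0.22004j ; Δ = -0.02005 - 0.01895j
  [-5]  conj(Y_{7,-5})(Ω₁) = 0.23852 - 0.06659j ; Y_{7,-5}(Ω₂) = 0.15223 - 0.12000j ; Δ = 0.02832 - 0.03876j
  [-4]  conj(Y_{7,-4})(Ω₁) = 0.21996 + 0.37374j ; Y_{7,-4}(Ω₂) = -0.27533 + 0.16282j ; Δ = -0.12141 - 0.06709j
  [-3]  conj(Y_{7,-3})(Ω₁) = -0.29688 + 0.30063j ; Y_{7,-3}(Ω₂) = -0.09608 + 0.04068j ; Δ = 0.01629 - 0.04096j
  [-2]  conj(Y_{7,-2})(Ω₁) = -0.03155 - 0.01804j ; Y_{7,-2}(Ω₂) = 0.30515 - 0.08347j ; Δ = -0.01113 - 0.00287j
  [-1]  conj(Y_{7,-1})(Ω₁) = -0.09813 + 0.36929j ; Y_{7,-1}(Ω₂) = 0.06809 - 0.00915j ; Δ = -0.00330 + 0.02604j
  [+0]  conj(Y_{7,0})(Ω₁) = -0.16192 + 0.00000j ; Y_{7,0}(Ω₂) = -0.31404 + 0.00000j ; Δ = 0.05085 + 0.00000j
  [+1]  conj(Y_{7,1})(Ω₁) = 0.09813 + 0.36929j ; Y_{7,1}(Ω₂) = -0.06809 - 0.00915j ; Δ = -0.00330 - 0.02604j
  [+2]  conj(Y_{7,2})(Ω₁) = -0.03155 + 0.01804j ; Y_{7,2}(Ω₂) = 0.30515 + 0.08347j ; Δ = -0.01113 + 0.00287j
  [+3]  conj(Y_{7,3})(Ω₁) = 0.29688 + 0.30063j ; Y_{7,3}(Ω₂) = 0.09608 + 0.04068j ; Δ = 0.01629 + 0.04096j
  [+4]  conj(Y_{7,4})(Ω₁) = 0.21996 - 0.37374j ; Y_{7,4}(Ω₂) = -0.27533 - 0.16282j ; Δ = -0.12141 + 0.06709j
  [+5]  conj(Y_{7,5})(Ω₁) = -0.23852 - 0.06659j ; Y_{7,5}(Ω₂) = -0.15223 - 0.12000j ; Δ = 0.02832 + 0.03876j
  [+6]  conj(Y_{7,6})(Ω₁) = -0.00113 + 0.09003j ; Y_{7,6}(Ω₂) = 0.21326 + 0.22004j ; Δ = -0.02005 + 0.01895j
  [+7]  conj(Y_{7,7})(Ω₁) = 0.01888 - 0.00476j ; Y_{7,7}(Ω₂) = 0.26442 + 0.35794j ; Δ = 0.00670 + 0.00550j
Total Σ_m = -0.15834 - 0.00000j. Multiply by 0.837758: -0.13265 - 0.00000j. P_7(cos γ) = -0.132649

-0.132649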